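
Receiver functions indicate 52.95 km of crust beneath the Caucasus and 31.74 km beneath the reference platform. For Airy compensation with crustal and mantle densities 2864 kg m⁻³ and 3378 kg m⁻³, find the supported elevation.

3.23 km

Excess crust Δ = 52.95 km − 31.74 km = 21.21 km, split between elevation h and root r with h + r = Δ.
Airy balance ρ_c h = (ρ_m − ρ_c) r gives r = h ρ_c/(ρ_m − ρ_c), so h (1 + ρ_c/(ρ_m − ρ_c)) = Δ, i.e. h = Δ (ρ_m − ρ_c)/ρ_m.
h = 21.21 km × 514/3378 = 3.23 km.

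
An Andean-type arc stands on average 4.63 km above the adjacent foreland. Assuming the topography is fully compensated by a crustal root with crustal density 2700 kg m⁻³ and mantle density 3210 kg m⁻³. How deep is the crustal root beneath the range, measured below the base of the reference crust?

24.5 km

For local isostatic compensation: the weight of the topography is balanced by the buoyancy of the root, ρ_c h = (ρ_m − ρ_c) r.
r = h · ρ_c / (ρ_m − ρ_c) = 4.63 km × 2700 / (3210 − 2700) = 24.5 km.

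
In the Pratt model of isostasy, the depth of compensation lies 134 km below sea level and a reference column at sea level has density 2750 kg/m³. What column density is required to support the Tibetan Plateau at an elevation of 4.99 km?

Pratt balance: ρ_ref D = ρ (D + h).
ρ = ρ_ref D/(D + h) = 2750 × 134 km/(134 km + 4.99 km) = 2650 kg/m³.

2650 kg/m³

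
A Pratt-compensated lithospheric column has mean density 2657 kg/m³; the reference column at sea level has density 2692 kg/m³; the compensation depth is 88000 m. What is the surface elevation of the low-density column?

ρ_ref D = ρ (D + h) → h = D (ρ_ref − ρ)/ρ.
h = 88000 m × (2692 − 2657)/2657 = 1160 m.

1160 m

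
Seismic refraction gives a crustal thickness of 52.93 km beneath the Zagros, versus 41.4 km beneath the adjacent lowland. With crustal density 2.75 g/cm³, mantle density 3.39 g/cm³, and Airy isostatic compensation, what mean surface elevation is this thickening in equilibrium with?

Excess crust Δ = 52.93 km − 41.4 km = 11.53 km, split between elevation h and root r with h + r = Δ.
Airy balance ρ_c h = (ρ_m − ρ_c) r gives r = h ρ_c/(ρ_m − ρ_c), so h (1 + ρ_c/(ρ_m − ρ_c)) = Δ, i.e. h = Δ (ρ_m − ρ_c)/ρ_m.
h = 11.53 km × 0.64/3.39 = 2.18 km.

2.18 km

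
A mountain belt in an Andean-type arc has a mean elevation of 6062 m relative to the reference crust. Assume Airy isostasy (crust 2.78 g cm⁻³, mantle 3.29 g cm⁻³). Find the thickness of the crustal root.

33000 m

By Archimedes' principle applied to the lithosphere: the weight of the topography is balanced by the buoyancy of the root, ρ_c h = (ρ_m − ρ_c) r.
r = h · ρ_c / (ρ_m − ρ_c) = 6062 m × 2.78 / (3.29 − 2.78) = 33000 m.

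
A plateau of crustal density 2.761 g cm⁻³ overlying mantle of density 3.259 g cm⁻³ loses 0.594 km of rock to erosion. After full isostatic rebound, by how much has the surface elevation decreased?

Rebound u = e ρ_c/ρ_m = 0.594 km × 2.761/3.259 = 0.5032 km.
Net surface drop = e − u = 0.594 km − 0.5032 km = e (ρ_m − ρ_c)/ρ_m = 0.0908 km.

0.0908 km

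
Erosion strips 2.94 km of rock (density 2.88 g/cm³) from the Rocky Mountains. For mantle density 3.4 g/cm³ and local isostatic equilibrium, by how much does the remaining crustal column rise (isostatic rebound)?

Unloading: uplift u = e ρ_c/ρ_m = 2.94 km × 2.88/3.4 = 2.49 km.

2.49 km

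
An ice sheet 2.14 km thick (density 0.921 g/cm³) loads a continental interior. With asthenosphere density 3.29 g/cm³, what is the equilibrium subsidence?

0.599 km

By Archimedes' principle applied to the lithosphere: the ice load ρ_ice t is balanced by mantle displaced below, ρ_m s.
s = t ρ_ice / ρ_m = 2.14 km × 0.921/3.29 = 0.599 km.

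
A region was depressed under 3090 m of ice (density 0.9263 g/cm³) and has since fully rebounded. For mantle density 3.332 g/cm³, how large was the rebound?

859 m

Removing the load lets mantle flow back in; uplift u satisfies ρ_ice t = ρ_m u.
u = t ρ_ice/ρ_m = 3090 m × 0.9263/3.332 = 859 m.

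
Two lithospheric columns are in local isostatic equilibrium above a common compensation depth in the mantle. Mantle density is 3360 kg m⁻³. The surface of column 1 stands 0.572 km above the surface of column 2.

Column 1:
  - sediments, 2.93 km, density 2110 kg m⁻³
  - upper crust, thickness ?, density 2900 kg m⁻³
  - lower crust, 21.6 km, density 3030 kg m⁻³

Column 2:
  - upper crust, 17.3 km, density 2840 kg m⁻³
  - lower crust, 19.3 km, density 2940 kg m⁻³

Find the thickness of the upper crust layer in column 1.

Take the compensation level at the base of the deeper column (depth z_c below the surface of column 1) and equate Σ ρ_i t_i down to z_c; mantle fills any gap and the z_c terms cancel.
Column 1: 2.93×2110 + x×2900 + 21.6×3030 + (z_c − 24.53 − x)×3360
Column 2: 0.572×0 + 17.3×2840 + 19.3×2940 + (z_c − 0.572 − 36.6)×3360
The z_c×3360 term appears on both sides and cancels. Collect the known terms of each column as K = Σ(ρt)_known − 3360 × (depth of known layers): K_1 = 71630.3 − 3360×24.53 = −10790.5; K_2 = 105874 − 3360×(0.572 + 36.6) = −19023.92.
Balance: K_1 − x×(3360 − 2900) = K_2, so x = (K_1 − K_2)/(3360 − 2900) = 8233.42/460 = 17.9 km.

17.9 km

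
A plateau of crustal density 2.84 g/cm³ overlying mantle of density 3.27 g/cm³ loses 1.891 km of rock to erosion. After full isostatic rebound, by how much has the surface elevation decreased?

Rebound u = e ρ_c/ρ_m = 1.891 km × 2.84/3.27 = 1.642 km.
Net surface drop = e − u = 1.891 km − 1.642 km = e (ρ_m − ρ_c)/ρ_m = 0.249 km.

0.249 km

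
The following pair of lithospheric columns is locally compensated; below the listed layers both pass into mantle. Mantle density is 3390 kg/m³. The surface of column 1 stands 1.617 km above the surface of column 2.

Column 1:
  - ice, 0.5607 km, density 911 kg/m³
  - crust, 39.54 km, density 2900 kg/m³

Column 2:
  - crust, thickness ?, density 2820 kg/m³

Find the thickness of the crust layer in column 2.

Take the compensation level at the base of the deeper column (depth z_c below the surface of column 1) and equate Σ ρ_i t_i down to z_c; mantle fills any gap and the z_c terms cancel.
Column 1: 0.5607×911 + 39.54×2900 + (z_c − 40.1007)×3390
Column 2: 1.617×0 + x×2820 + (z_c − 1.617 − 0 − x)×3390
The z_c×3390 term appears on both sides and cancels. Collect the known terms of each column as K = Σ(ρt)_known − 3390 × (depth of known layers): K_1 = 115176.798 − 3390×40.1007 = −20764.5753; K_2 = 0 − 3390×(1.617 + 0) = −5481.63.
Balance: K_1 = K_2 − x×(3390 − 2820), so x = (K_2 − K_1)/(3390 − 2820) = 15282.9/570 = 26.8 km.

26.8 km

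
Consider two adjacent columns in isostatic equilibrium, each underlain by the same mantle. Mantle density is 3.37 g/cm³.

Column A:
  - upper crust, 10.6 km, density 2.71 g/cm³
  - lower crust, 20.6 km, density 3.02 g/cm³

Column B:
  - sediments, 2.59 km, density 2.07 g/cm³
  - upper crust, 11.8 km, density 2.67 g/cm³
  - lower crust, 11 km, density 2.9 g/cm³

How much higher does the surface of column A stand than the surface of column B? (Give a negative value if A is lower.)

−0.769 km

For any compensation level in the mantle, the mantle terms cancel and isostasy reduces to e = (Σt_A − Σt_B) − (Σ(ρt)_A − Σ(ρt)_B) / ρ_m.
Σt_A = 31.2 km; Σt_B = 25.39 km; Σ(ρt)_A = 90.938; Σ(ρt)_B = 68.7673 (in km·g/cm³).
e = (31.2 − 25.39) − (90.938 − 68.7673) / 3.37 = −0.769 km.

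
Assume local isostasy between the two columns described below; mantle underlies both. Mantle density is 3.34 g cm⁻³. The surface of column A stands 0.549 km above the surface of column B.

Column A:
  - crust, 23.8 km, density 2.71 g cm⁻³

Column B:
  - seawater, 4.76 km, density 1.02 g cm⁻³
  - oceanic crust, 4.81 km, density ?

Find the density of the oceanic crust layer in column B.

2.9 g cm⁻³

Take the compensation level at the base of the deeper column (depth z_c below the surface of column A) and equate Σ ρ_i t_i down to z_c; mantle fills any gap and the z_c terms cancel.
Column A: 23.8×2.71 + (z_c − 23.8)×3.34
Column B: 0.549×0 + 4.76×1.02 + 4.81×ρ + (z_c − 0.549 − 9.57)×3.34
The z_c×3.34 term appears on both sides and cancels. Collect the known terms of each column as K = Σ(ρt)_known − 3.34 × (depth of known layers): K_A = 64.498 − 3.34×23.8 = −14.994; K_B = 4.8552 − 3.34×(0.549 + 9.57) = −28.94226.
Balance: K_A = K_B + 4.81×ρ, so ρ = (K_A − K_B)/4.81 = 13.9483/4.81 = 2.9 g cm⁻³.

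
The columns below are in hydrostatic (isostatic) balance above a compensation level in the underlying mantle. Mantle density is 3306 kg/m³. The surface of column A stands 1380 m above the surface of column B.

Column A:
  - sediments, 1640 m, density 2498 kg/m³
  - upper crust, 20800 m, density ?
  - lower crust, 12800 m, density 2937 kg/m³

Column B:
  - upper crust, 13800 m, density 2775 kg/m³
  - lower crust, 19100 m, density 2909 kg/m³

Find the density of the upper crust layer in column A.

2660 kg/m³

Take the compensation level at the base of the deeper column (depth z_c below the surface of column A) and equate Σ ρ_i t_i down to z_c; mantle fills any gap and the z_c terms cancel.
Column A: 1640×2498 + 20800×ρ + 12800×2937 + (z_c − 35240)×3306
Column B: 1380×0 + 13800×2775 + 19100×2909 + (z_c − 1380 − 32900)×3306
The z_c×3306 term appears on both sides and cancels. Collect the known terms of each column as K = Σ(ρt)_known − 3306 × (depth of known layers): K_A = 41690320 − 3306×35240 = −74813120; K_B = 93856900 − 3306×(1380 + 32900) = −19472780.
Balance: K_A + 20800×ρ = K_B, so ρ = (K_B − K_A)/20800 = 55340300/20800 = 2660 kg/m³.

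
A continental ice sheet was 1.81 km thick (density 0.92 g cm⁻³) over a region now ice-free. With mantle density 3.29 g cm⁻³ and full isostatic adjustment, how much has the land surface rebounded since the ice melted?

0.506 km

Removing the load lets mantle flow back in; uplift u satisfies ρ_ice t = ρ_m u.
u = t ρ_ice/ρ_m = 1.81 km × 0.92/3.29 = 0.506 km.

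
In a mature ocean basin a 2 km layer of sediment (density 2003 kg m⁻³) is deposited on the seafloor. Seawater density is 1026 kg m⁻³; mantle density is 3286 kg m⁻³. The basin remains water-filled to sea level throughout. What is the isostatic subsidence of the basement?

0.865 km

Submarine loading: the sediment displaces seawater, and the subsidence is in turn flooded, so s (ρ_m − ρ_w) = t (ρ_sed − ρ_w).
s = 2 km × (2003 − 1026) / (3286 − 1026) = 0.865 km.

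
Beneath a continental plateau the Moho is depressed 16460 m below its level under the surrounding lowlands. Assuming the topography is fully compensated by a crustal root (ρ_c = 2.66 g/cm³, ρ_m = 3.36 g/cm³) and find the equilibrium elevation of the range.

Isostatic balance requires: ρ_c h = (ρ_m − ρ_c) r.
h = r (ρ_m − ρ_c) / ρ_c = 16460 m × (3.36 − 2.66) / 2.66 = 4330 m.

4330 m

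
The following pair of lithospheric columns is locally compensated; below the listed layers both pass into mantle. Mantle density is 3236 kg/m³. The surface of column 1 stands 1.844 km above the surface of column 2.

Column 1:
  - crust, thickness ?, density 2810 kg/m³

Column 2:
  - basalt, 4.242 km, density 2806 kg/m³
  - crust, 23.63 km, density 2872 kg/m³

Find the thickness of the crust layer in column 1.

38.5 km

Take the compensation level at the base of the deeper column (depth z_c below the surface of column 1) and equate Σ ρ_i t_i down to z_c; mantle fills any gap and the z_c terms cancel.
Column 1: x×2810 + (z_c − 0 − x)×3236
Column 2: 1.844×0 + 4.242×2806 + 23.63×2872 + (z_c − 1.844 − 27.872)×3236
The z_c×3236 term appears on both sides and cancels. Collect the known terms of each column as K = Σ(ρt)_known − 3236 × (depth of known layers): K_1 = 0 − 3236×0 = 0; K_2 = 79768.412 − 3236×(1.844 + 27.872) = −16392.564.
Balance: K_1 − x×(3236 − 2810) = K_2, so x = (K_1 − K_2)/(3236 − 2810) = 16392.6/426 = 38.5 km.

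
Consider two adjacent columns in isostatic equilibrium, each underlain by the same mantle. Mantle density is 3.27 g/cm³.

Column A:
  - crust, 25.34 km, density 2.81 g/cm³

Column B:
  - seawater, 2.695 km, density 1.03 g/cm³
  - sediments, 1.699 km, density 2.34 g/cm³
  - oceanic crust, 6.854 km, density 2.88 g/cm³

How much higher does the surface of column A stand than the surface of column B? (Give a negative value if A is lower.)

For any compensation level in the mantle, the mantle terms cancel and isostasy reduces to e = (Σt_A − Σt_B) − (Σ(ρt)_A − Σ(ρt)_B) / ρ_m.
Σt_A = 25.34 km; Σt_B = 11.248 km; Σ(ρt)_A = 71.2054; Σ(ρt)_B = 26.49103 (in km·g/cm³).
e = (25.34 − 11.248) − (71.2054 − 26.49103) / 3.27 = 0.418 km.

0.418 km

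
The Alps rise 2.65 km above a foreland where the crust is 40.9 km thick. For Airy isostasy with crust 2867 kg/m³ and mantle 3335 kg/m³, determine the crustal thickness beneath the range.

59.8 km

Root depth r = h ρ_c / (ρ_m − ρ_c) = 2.65 km × 2867 / 468 = 16.23 km.
Total thickness = T + h + r = 40.9 km + 2.65 km + 16.23 km = 59.8 km.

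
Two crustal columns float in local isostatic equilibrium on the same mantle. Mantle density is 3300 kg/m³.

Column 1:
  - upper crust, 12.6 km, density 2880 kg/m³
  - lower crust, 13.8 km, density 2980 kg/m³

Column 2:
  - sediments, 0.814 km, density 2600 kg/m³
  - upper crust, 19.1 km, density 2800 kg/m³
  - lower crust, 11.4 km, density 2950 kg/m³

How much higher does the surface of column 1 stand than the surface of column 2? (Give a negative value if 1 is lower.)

For any compensation level in the mantle, the mantle terms cancel and isostasy reduces to e = (Σt_1 − Σt_2) − (Σ(ρt)_1 − Σ(ρt)_2) / ρ_m.
Σt_1 = 26.4 km; Σt_2 = 31.314 km; Σ(ρt)_1 = 77412; Σ(ρt)_2 = 89226.4 (in km·kg/m³).
e = (26.4 − 31.314) − (77412 − 89226.4) / 3300 = −1.33 km.

−1.33 km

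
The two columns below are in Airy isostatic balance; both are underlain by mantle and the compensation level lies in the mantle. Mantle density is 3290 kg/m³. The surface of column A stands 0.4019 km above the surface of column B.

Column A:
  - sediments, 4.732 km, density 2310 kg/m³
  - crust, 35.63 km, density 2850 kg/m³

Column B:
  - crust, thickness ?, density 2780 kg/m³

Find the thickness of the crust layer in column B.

Take the compensation level at the base of the deeper column (depth z_c below the surface of column A) and equate Σ ρ_i t_i down to z_c; mantle fills any gap and the z_c terms cancel.
Column A: 4.732×2310 + 35.63×2850 + (z_c − 40.362)×3290
Column B: 0.4019×0 + x×2780 + (z_c − 0.4019 − 0 − x)×3290
The z_c×3290 term appears on both sides and cancels. Collect the known terms of each column as K = Σ(ρt)_known − 3290 × (depth of known layers): K_A = 112476.42 − 3290×40.362 = −20314.56; K_B = 0 − 3290×(0.4019 + 0) = −1322.251.
Balance: K_A = K_B − x×(3290 − 2780), so x = (K_B − K_A)/(3290 − 2780) = 18992.3/510 = 37.2 km.

37.2 km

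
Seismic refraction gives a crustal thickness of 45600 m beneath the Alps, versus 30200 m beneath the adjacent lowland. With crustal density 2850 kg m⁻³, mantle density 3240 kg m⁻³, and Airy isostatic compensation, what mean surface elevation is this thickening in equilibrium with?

Excess crust Δ = 45600 m − 30200 m = 15400 m, split between elevation h and root r with h + r = Δ.
Airy balance ρ_c h = (ρ_m − ρ_c) r gives r = h ρ_c/(ρ_m − ρ_c), so h (1 + ρ_c/(ρ_m − ρ_c)) = Δ, i.e. h = Δ (ρ_m − ρ_c)/ρ_m.
h = 15400 m × 390/3240 = 1850 m.

1850 m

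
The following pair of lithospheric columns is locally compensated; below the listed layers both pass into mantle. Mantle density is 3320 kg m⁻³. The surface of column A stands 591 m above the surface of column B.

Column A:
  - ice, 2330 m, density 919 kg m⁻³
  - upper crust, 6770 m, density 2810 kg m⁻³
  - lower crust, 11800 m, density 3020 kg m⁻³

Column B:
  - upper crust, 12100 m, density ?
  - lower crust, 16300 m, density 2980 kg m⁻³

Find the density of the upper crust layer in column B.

Take the compensation level at the base of the deeper column (depth z_c below the surface of column A) and equate Σ ρ_i t_i down to z_c; mantle fills any gap and the z_c terms cancel.
Column A: 2330×919 + 6770×2810 + 11800×3020 + (z_c − 20900)×3320
Column B: 591×0 + 12100×ρ + 16300×2980 + (z_c − 591 − 28400)×3320
The z_c×3320 term appears on both sides and cancels. Collect the known terms of each column as K = Σ(ρt)_known − 3320 × (depth of known layers): K_A = 56800970 − 3320×20900 = −12587030; K_B = 48574000 − 3320×(591 + 28400) = −47676120.
Balance: K_A = K_B + 12100×ρ, so ρ = (K_A − K_B)/12100 = 35089100/12100 = 2900 kg m⁻³.

2900 kg m⁻³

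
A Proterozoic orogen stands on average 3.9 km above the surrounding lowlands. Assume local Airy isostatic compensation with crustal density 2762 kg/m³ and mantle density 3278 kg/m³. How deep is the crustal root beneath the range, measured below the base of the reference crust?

Isostatic balance requires: the weight of the topography is balanced by the buoyancy of the root, ρ_c h = (ρ_m − ρ_c) r.
r = h · ρ_c / (ρ_m − ρ_c) = 3.9 km × 2762 / (3278 − 2762) = 20.9 km.

20.9 km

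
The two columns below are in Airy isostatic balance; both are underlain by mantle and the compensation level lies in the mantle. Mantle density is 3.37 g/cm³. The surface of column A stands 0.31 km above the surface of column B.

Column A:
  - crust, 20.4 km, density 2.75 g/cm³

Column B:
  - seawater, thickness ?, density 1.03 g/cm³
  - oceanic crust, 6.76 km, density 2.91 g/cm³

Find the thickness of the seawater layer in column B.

Take the compensation level at the base of the deeper column (depth z_c below the surface of column A) and equate Σ ρ_i t_i down to z_c; mantle fills any gap and the z_c terms cancel.
Column A: 20.4×2.75 + (z_c − 20.4)×3.37
Column B: 0.31×0 + x×1.03 + 6.76×2.91 + (z_c − 0.31 − 6.76 − x)×3.37
The z_c×3.37 term appears on both sides and cancels. Collect the known terms of each column as K = Σ(ρt)_known − 3.37 × (depth of known layers): K_A = 56.1 − 3.37×20.4 = −12.648; K_B = 19.6716 − 3.37×(0.31 + 6.76) = −4.1543.
Balance: K_A = K_B − x×(3.37 − 1.03), so x = (K_B − K_A)/(3.37 − 1.03) = 8.4937/2.34 = 3.63 km.

3.63 km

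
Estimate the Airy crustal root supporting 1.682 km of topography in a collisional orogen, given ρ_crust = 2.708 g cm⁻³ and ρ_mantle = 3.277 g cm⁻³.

8.01 km

Isostatic balance requires: the weight of the topography is balanced by the buoyancy of the root, ρ_c h = (ρ_m − ρ_c) r.
r = h · ρ_c / (ρ_m − ρ_c) = 1.682 km × 2.708 / (3.277 − 2.708) = 8.01 km.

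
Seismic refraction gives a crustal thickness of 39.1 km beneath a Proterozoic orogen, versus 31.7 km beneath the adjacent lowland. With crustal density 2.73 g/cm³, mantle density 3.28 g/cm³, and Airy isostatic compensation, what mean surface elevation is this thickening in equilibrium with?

Excess crust Δ = 39.1 km − 31.7 km = 7.4 km, split between elevation h and root r with h + r = Δ.
Airy balance ρ_c h = (ρ_m − ρ_c) r gives r = h ρ_c/(ρ_m − ρ_c), so h (1 + ρ_c/(ρ_m − ρ_c)) = Δ, i.e. h = Δ (ρ_m − ρ_c)/ρ_m.
h = 7.4 km × 0.55/3.28 = 1.24 km.

1.24 km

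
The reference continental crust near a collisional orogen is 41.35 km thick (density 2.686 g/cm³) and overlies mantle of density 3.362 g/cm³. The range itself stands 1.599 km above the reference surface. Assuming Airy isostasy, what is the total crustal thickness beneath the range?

Root depth r = h ρ_c / (ρ_m − ρ_c) = 1.599 km × 2.686 / 0.676 = 6.353 km.
Total thickness = T + h + r = 41.35 km + 1.599 km + 6.353 km = 49.3 km.

49.3 km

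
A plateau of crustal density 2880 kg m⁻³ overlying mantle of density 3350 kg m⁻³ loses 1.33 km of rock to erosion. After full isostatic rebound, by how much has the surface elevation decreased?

Rebound u = e ρ_c/ρ_m = 1.33 km × 2880/3350 = 1.143 km.
Net surface drop = e − u = 1.33 km − 1.143 km = e (ρ_m − ρ_c)/ρ_m = 0.187 km.

0.187 km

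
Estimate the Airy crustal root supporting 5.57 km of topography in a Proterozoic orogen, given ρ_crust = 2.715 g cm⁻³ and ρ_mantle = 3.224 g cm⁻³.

29.7 km

By Archimedes' principle applied to the lithosphere: the weight of the topography is balanced by the buoyancy of the root, ρ_c h = (ρ_m − ρ_c) r.
r = h · ρ_c / (ρ_m − ρ_c) = 5.57 km × 2.715 / (3.224 − 2.715) = 29.7 km.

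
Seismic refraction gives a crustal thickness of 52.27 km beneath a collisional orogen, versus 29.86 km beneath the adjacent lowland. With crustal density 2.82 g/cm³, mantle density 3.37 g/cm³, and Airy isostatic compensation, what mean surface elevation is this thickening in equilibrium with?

3.66 km

Excess crust Δ = 52.27 km − 29.86 km = 22.41 km, split between elevation h and root r with h + r = Δ.
Airy balance ρ_c h = (ρ_m − ρ_c) r gives r = h ρ_c/(ρ_m − ρ_c), so h (1 + ρ_c/(ρ_m − ρ_c)) = Δ, i.e. h = Δ (ρ_m − ρ_c)/ρ_m.
h = 22.41 km × 0.55/3.37 = 3.66 km.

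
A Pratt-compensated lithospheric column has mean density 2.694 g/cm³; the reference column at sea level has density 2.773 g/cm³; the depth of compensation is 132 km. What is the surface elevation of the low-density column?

3.87 km

ρ_ref D = ρ (D + h) → h = D (ρ_ref − ρ)/ρ.
h = 132 km × (2.773 − 2.694)/2.694 = 3.87 km.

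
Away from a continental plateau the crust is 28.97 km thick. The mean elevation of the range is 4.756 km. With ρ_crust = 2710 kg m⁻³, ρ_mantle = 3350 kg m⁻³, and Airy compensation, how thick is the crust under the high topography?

Root depth r = h ρ_c / (ρ_m − ρ_c) = 4.756 km × 2710 / 640 = 20.14 km.
Total thickness = T + h + r = 28.97 km + 4.756 km + 20.14 km = 53.9 km.

53.9 km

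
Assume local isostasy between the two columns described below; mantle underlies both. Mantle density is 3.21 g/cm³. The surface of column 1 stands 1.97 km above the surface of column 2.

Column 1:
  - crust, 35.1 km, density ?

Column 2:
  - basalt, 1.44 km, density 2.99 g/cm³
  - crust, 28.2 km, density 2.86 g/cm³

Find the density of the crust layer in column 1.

2.74 g/cm³

Take the compensation level at the base of the deeper column (depth z_c below the surface of column 1) and equate Σ ρ_i t_i down to z_c; mantle fills any gap and the z_c terms cancel.
Column 1: 35.1×ρ + (z_c − 35.1)×3.21
Column 2: 1.97×0 + 1.44×2.99 + 28.2×2.86 + (z_c − 1.97 − 29.64)×3.21
The z_c×3.21 term appears on both sides and cancels. Collect the known terms of each column as K = Σ(ρt)_known − 3.21 × (depth of known layers): K_1 = 0 − 3.21×35.1 = −112.671; K_2 = 84.9576 − 3.21×(1.97 + 29.64) = −16.5105.
Balance: K_1 + 35.1×ρ = K_2, so ρ = (K_2 − K_1)/35.1 = 96.1605/35.1 = 2.74 g/cm³.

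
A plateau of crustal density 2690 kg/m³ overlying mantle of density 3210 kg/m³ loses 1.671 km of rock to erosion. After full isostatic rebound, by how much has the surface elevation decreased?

Rebound u = e ρ_c/ρ_m = 1.671 km × 2690/3210 = 1.4 km.
Net surface drop = e − u = 1.671 km − 1.4 km = e (ρ_m − ρ_c)/ρ_m = 0.271 km.

0.271 km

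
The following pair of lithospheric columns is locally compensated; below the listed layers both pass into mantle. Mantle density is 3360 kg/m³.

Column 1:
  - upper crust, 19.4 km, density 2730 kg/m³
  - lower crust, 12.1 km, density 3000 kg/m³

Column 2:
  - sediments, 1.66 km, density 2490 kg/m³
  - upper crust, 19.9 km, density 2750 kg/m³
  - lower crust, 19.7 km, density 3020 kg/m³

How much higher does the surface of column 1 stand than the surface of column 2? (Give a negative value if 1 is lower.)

For any compensation level in the mantle, the mantle terms cancel and isostasy reduces to e = (Σt_1 − Σt_2) − (Σ(ρt)_1 − Σ(ρt)_2) / ρ_m.
Σt_1 = 31.5 km; Σt_2 = 41.26 km; Σ(ρt)_1 = 89262; Σ(ρt)_2 = 118352.4 (in km·kg/m³).
e = (31.5 − 41.26) − (89262 − 118352.4) / 3360 = −1.1 km.

−1.1 km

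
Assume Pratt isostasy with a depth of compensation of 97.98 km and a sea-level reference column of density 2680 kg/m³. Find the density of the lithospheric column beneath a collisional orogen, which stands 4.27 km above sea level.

2570 kg/m³

Pratt balance: ρ_ref D = ρ (D + h).
ρ = ρ_ref D/(D + h) = 2680 × 97.98 km/(97.98 km + 4.27 km) = 2570 kg/m³.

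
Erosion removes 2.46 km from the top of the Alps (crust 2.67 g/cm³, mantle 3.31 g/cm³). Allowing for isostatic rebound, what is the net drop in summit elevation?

0.476 km

Rebound u = e ρ_c/ρ_m = 2.46 km × 2.67/3.31 = 1.984 km.
Net surface drop = e − u = 2.46 km − 1.984 km = e (ρ_m − ρ_c)/ρ_m = 0.476 km.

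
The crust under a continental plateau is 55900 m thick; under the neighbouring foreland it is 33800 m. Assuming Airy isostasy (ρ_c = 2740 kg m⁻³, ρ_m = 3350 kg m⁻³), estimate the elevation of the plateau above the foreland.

4020 m

Excess crust Δ = 55900 m − 33800 m = 22100 m, split between elevation h and root r with h + r = Δ.
Airy balance ρ_c h = (ρ_m − ρ_c) r gives r = h ρ_c/(ρ_m − ρ_c), so h (1 + ρ_c/(ρ_m − ρ_c)) = Δ, i.e. h = Δ (ρ_m − ρ_c)/ρ_m.
h = 22100 m × 610/3350 = 4020 m.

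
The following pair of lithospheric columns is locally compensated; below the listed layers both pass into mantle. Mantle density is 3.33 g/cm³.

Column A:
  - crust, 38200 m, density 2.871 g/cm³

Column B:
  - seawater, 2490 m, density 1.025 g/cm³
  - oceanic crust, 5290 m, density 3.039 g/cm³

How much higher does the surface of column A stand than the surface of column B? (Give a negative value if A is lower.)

3080 m

For any compensation level in the mantle, the mantle terms cancel and isostasy reduces to e = (Σt_A − Σt_B) − (Σ(ρt)_A − Σ(ρt)_B) / ρ_m.
Σt_A = 38200 m; Σt_B = 7780 m; Σ(ρt)_A = 109672.2; Σ(ρt)_B = 18628.56 (in m·g/cm³).
e = (38200 − 7780) − (109672.2 − 18628.56) / 3.33 = 3080 m.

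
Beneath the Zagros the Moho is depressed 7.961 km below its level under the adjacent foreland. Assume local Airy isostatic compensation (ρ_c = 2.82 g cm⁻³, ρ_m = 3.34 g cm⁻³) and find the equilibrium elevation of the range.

By Archimedes' principle applied to the lithosphere: ρ_c h = (ρ_m − ρ_c) r.
h = r (ρ_m − ρ_c) / ρ_c = 7.961 km × (3.34 − 2.82) / 2.82 = 1.47 km.

1.47 km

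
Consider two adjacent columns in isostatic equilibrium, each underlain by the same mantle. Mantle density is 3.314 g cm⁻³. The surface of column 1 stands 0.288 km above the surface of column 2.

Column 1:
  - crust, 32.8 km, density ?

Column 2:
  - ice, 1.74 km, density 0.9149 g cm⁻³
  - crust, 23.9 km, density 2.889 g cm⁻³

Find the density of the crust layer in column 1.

Take the compensation level at the base of the deeper column (depth z_c below the surface of column 1) and equate Σ ρ_i t_i down to z_c; mantle fills any gap and the z_c terms cancel.
Column 1: 32.8×ρ + (z_c − 32.8)×3.314
Column 2: 0.288×0 + 1.74×0.9149 + 23.9×2.889 + (z_c − 0.288 − 25.64)×3.314
The z_c×3.314 term appears on both sides and cancels. Collect the known terms of each column as K = Σ(ρt)_known − 3.314 × (depth of known layers): K_1 = 0 − 3.314×32.8 = −108.6992; K_2 = 70.639026 − 3.314×(0.288 + 25.64) = −15.286366.
Balance: K_1 + 32.8×ρ = K_2, so ρ = (K_2 − K_1)/32.8 = 93.4128/32.8 = 2.85 g cm⁻³.

2.85 g cm⁻³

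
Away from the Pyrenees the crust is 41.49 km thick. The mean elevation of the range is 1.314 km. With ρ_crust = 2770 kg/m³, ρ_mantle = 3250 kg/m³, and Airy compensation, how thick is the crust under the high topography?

50.4 km

Root depth r = h ρ_c / (ρ_m − ρ_c) = 1.314 km × 2770 / 480 = 7.583 km.
Total thickness = T + h + r = 41.49 km + 1.314 km + 7.583 km = 50.4 km.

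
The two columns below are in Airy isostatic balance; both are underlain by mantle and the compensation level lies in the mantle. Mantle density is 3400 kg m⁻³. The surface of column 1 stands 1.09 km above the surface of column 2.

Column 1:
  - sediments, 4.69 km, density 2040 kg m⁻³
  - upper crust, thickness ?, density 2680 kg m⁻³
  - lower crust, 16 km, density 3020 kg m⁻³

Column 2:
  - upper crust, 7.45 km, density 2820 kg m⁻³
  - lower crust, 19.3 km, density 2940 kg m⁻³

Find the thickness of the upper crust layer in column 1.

Take the compensation level at the base of the deeper column (depth z_c below the surface of column 1) and equate Σ ρ_i t_i down to z_c; mantle fills any gap and the z_c terms cancel.
Column 1: 4.69×2040 + x×2680 + 16×3020 + (z_c − 20.69 − x)×3400
Column 2: 1.09×0 + 7.45×2820 + 19.3×2940 + (z_c − 1.09 − 26.75)×3400
The z_c×3400 term appears on both sides and cancels. Collect the known terms of each column as K = Σ(ρt)_known − 3400 × (depth of known layers): K_1 = 57887.6 − 3400×20.69 = −12458.4; K_2 = 77751 − 3400×(1.09 + 26.75) = −16905.
Balance: K_1 − x×(3400 − 2680) = K_2, so x = (K_1 − K_2)/(3400 − 2680) = 4446.6/720 = 6.18 km.

6.18 km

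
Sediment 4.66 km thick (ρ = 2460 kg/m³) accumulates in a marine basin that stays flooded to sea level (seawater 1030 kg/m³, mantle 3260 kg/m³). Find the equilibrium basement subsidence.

2.99 km

Submarine loading: the sediment displaces seawater, and the subsidence is in turn flooded, so s (ρ_m − ρ_w) = t (ρ_sed − ρ_w).
s = 4.66 km × (2460 − 1030) / (3260 − 1030) = 2.99 km.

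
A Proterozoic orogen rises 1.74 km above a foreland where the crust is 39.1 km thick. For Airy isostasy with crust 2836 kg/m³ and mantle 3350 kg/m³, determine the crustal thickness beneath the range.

50.4 km

Root depth r = h ρ_c / (ρ_m − ρ_c) = 1.74 km × 2836 / 514 = 9.6 km.
Total thickness = T + h + r = 39.1 km + 1.74 km + 9.6 km = 50.4 km.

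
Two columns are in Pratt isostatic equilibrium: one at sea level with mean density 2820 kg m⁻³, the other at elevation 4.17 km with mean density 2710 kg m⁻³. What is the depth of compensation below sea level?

103 km

ρ_ref D = ρ (D + h) → D (ρ_ref − ρ) = ρ h.
D = ρ h/(ρ_ref − ρ) = 2710 × 4.17 km/(2820 − 2710) = 103 km.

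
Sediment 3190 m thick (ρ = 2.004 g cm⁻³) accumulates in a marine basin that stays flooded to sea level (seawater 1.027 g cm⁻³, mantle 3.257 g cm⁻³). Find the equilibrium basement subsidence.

1400 m

Submarine loading: the sediment displaces seawater, and the subsidence is in turn flooded, so s (ρ_m − ρ_w) = t (ρ_sed − ρ_w).
s = 3190 m × (2.004 − 1.027) / (3.257 − 1.027) = 1400 m.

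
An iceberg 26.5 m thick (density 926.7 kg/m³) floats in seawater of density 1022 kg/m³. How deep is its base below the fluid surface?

24 m

Draft d = t ρ_obj/ρ_fluid = 26.5 m × 926.7/1022 = 24 m.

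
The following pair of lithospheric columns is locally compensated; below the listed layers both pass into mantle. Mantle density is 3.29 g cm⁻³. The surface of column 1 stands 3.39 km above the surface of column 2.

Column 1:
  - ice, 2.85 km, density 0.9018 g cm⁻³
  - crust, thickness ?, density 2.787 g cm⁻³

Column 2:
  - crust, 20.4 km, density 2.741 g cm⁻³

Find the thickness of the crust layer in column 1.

30.9 km

Take the compensation level at the base of the deeper column (depth z_c below the surface of column 1) and equate Σ ρ_i t_i down to z_c; mantle fills any gap and the z_c terms cancel.
Column 1: 2.85×0.9018 + x×2.787 + (z_c − 2.85 − x)×3.29
Column 2: 3.39×0 + 20.4×2.741 + (z_c − 3.39 − 20.4)×3.29
The z_c×3.29 term appears on both sides and cancels. Collect the known terms of each column as K = Σ(ρt)_known − 3.29 × (depth of known layers): K_1 = 2.57013 − 3.29×2.85 = −6.80637; K_2 = 55.9164 − 3.29×(3.39 + 20.4) = −22.3527.
Balance: K_1 − x×(3.29 − 2.787) = K_2, so x = (K_1 − K_2)/(3.29 − 2.787) = 15.5463/0.503 = 30.9 km.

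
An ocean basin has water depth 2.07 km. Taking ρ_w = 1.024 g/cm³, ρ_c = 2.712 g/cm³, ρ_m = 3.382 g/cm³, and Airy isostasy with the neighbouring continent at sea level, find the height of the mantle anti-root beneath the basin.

Equating mass per unit area of the two columns: replacing crust with seawater at the top is compensated by replacing crust with mantle at the base: d (ρ_c − ρ_w) = a (ρ_m − ρ_c).
a = d (ρ_c − ρ_w)/(ρ_m − ρ_c) = 2.07 km × 1.688/0.67 = 5.22 km.

5.22 km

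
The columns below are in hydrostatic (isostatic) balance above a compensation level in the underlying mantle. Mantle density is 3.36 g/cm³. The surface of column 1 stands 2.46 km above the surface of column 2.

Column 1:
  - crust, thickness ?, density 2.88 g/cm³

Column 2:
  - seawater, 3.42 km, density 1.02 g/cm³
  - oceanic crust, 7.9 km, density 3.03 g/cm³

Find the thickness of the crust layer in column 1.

39.3 km

Take the compensation level at the base of the deeper column (depth z_c below the surface of column 1) and equate Σ ρ_i t_i down to z_c; mantle fills any gap and the z_c terms cancel.
Column 1: x×2.88 + (z_c − 0 − x)×3.36
Column 2: 2.46×0 + 3.42×1.02 + 7.9×3.03 + (z_c − 2.46 − 11.32)×3.36
The z_c×3.36 term appears on both sides and cancels. Collect the known terms of each column as K = Σ(ρt)_known − 3.36 × (depth of known layers): K_1 = 0 − 3.36×0 = 0; K_2 = 27.4254 − 3.36×(2.46 + 11.32) = −18.8754.
Balance: K_1 − x×(3.36 − 2.88) = K_2, so x = (K_1 − K_2)/(3.36 − 2.88) = 18.8754/0.48 = 39.3 km.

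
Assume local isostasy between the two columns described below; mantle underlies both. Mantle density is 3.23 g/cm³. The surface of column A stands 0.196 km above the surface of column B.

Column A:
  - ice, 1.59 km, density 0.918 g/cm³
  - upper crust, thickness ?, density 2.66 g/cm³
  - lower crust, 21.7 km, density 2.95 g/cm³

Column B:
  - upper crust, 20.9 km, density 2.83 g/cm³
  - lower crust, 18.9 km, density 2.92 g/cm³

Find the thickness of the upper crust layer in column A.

Take the compensation level at the base of the deeper column (depth z_c below the surface of column A) and equate Σ ρ_i t_i down to z_c; mantle fills any gap and the z_c terms cancel.
Column A: 1.59×0.918 + x×2.66 + 21.7×2.95 + (z_c − 23.29 − x)×3.23
Column B: 0.196×0 + 20.9×2.83 + 18.9×2.92 + (z_c − 0.196 − 39.8)×3.23
The z_c×3.23 term appears on both sides and cancels. Collect the known terms of each column as K = Σ(ρt)_known − 3.23 × (depth of known layers): K_A = 65.47462 − 3.23×23.29 = −9.75208; K_B = 114.335 − 3.23×(0.196 + 39.8) = −14.85208.
Balance: K_A − x×(3.23 − 2.66) = K_B, so x = (K_A − K_B)/(3.23 − 2.66) = 5.1/0.57 = 8.95 km.

8.95 km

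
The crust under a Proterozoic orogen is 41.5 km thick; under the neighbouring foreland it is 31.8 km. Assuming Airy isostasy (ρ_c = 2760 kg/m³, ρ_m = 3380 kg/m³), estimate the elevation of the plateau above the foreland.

Excess crust Δ = 41.5 km − 31.8 km = 9.7 km, split between elevation h and root r with h + r = Δ.
Airy balance ρ_c h = (ρ_m − ρ_c) r gives r = h ρ_c/(ρ_m − ρ_c), so h (1 + ρ_c/(ρ_m − ρ_c)) = Δ, i.e. h = Δ (ρ_m − ρ_c)/ρ_m.
h = 9.7 km × 620/3380 = 1.78 km.

1.78 km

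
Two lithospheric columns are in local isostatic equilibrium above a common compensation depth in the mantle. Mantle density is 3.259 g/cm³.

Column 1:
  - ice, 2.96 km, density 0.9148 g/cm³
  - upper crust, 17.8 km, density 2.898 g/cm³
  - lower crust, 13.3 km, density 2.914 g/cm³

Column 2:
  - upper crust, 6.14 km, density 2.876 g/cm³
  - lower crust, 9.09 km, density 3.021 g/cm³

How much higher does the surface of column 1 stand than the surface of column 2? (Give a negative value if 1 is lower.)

For any compensation level in the mantle, the mantle terms cancel and isostasy reduces to e = (Σt_1 − Σt_2) − (Σ(ρt)_1 − Σ(ρt)_2) / ρ_m.
Σt_1 = 34.06 km; Σt_2 = 15.23 km; Σ(ρt)_1 = 93.048408; Σ(ρt)_2 = 45.11953 (in km·g/cm³).
e = (34.06 − 15.23) − (93.048408 − 45.11953) / 3.259 = 4.12 km.

4.12 km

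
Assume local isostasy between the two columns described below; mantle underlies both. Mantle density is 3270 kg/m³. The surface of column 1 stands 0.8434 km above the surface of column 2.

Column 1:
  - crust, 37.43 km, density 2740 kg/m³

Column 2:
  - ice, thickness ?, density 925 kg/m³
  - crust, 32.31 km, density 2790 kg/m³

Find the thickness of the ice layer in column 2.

Take the compensation level at the base of the deeper column (depth z_c below the surface of column 1) and equate Σ ρ_i t_i down to z_c; mantle fills any gap and the z_c terms cancel.
Column 1: 37.43×2740 + (z_c − 37.43)×3270
Column 2: 0.8434×0 + x×925 + 32.31×2790 + (z_c − 0.8434 − 32.31 − x)×3270
The z_c×3270 term appears on both sides and cancels. Collect the known terms of each column as K = Σ(ρt)_known − 3270 × (depth of known layers): K_1 = 102558.2 − 3270×37.43 = −19837.9; K_2 = 90144.9 − 3270×(0.8434 + 32.31) = −18266.718.
Balance: K_1 = K_2 − x×(3270 − 925), so x = (K_2 − K_1)/(3270 − 925) = 1571.18/2345 = 0.67 km.

0.67 km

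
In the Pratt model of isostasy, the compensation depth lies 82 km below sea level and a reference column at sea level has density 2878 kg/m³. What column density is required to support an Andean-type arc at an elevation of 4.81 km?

Pratt balance: ρ_ref D = ρ (D + h).
ρ = ρ_ref D/(D + h) = 2878 × 82 km/(82 km + 4.81 km) = 2720 kg/m³.

2720 kg/m³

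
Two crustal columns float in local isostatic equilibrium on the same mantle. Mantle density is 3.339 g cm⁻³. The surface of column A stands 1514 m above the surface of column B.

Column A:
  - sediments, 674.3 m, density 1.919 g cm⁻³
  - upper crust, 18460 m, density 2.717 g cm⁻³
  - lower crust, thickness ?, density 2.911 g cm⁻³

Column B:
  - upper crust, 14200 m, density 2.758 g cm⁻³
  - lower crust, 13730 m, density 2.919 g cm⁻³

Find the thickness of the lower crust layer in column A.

Take the compensation level at the base of the deeper column (depth z_c below the surface of column A) and equate Σ ρ_i t_i down to z_c; mantle fills any gap and the z_c terms cancel.
Column A: 674.3×1.919 + 18460×2.717 + x×2.911 + (z_c − 19134.3 − x)×3.339
Column B: 1514×0 + 14200×2.758 + 13730×2.919 + (z_c − 1514 − 27930)×3.339
The z_c×3.339 term appears on both sides and cancels. Collect the known terms of each column as K = Σ(ρt)_known − 3.339 × (depth of known layers): K_A = 51449.8017 − 3.339×19134.3 = −12439.626; K_B = 79241.47 − 3.339×(1514 + 27930) = −19072.046.
Balance: K_A − x×(3.339 − 2.911) = K_B, so x = (K_A − K_B)/(3.339 − 2.911) = 6632.42/0.428 = 15500 m.

15500 m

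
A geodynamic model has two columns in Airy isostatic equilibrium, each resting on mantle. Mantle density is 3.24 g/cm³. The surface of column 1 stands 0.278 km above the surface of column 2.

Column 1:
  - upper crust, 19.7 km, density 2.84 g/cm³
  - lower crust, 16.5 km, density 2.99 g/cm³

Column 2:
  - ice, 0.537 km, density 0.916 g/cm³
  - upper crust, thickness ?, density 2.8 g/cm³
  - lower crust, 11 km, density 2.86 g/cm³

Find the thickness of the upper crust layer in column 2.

Take the compensation level at the base of the deeper column (depth z_c below the surface of column 1) and equate Σ ρ_i t_i down to z_c; mantle fills any gap and the z_c terms cancel.
Column 1: 19.7×2.84 + 16.5×2.99 + (z_c − 36.2)×3.24
Column 2: 0.278×0 + 0.537×0.916 + x×2.8 + 11×2.86 + (z_c − 0.278 − 11.537 − x)×3.24
The z_c×3.24 term appears on both sides and cancels. Collect the known terms of each column as K = Σ(ρt)_known − 3.24 × (depth of known layers): K_1 = 105.283 − 3.24×36.2 = −12.005; K_2 = 31.951892 − 3.24×(0.278 + 11.537) = −6.328708.
Balance: K_1 = K_2 − x×(3.24 − 2.8), so x = (K_2 − K_1)/(3.24 − 2.8) = 5.67629/0.44 = 12.9 km.

12.9 km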